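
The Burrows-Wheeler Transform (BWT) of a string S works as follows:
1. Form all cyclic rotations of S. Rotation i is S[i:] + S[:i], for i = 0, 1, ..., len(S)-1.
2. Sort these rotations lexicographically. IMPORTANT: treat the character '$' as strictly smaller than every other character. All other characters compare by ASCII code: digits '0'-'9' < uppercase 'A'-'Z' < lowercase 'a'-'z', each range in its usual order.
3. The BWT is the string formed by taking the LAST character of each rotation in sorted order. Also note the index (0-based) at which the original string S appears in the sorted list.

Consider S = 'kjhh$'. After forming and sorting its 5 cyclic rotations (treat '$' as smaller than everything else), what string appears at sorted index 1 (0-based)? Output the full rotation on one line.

Answer: h$kjh

Derivation:
All 5 rotations (rotation i = S[i:]+S[:i]):
  rot[0] = kjhh$
  rot[1] = jhh$k
  rot[2] = hh$kj
  rot[3] = h$kjh
  rot[4] = $kjhh
Sorted (with $ < everything):
  sorted[0] = $kjhh
  sorted[1] = h$kjh
  sorted[2] = hh$kj
  sorted[3] = jhh$k
  sorted[4] = kjhh$
sorted[1] = h$kjh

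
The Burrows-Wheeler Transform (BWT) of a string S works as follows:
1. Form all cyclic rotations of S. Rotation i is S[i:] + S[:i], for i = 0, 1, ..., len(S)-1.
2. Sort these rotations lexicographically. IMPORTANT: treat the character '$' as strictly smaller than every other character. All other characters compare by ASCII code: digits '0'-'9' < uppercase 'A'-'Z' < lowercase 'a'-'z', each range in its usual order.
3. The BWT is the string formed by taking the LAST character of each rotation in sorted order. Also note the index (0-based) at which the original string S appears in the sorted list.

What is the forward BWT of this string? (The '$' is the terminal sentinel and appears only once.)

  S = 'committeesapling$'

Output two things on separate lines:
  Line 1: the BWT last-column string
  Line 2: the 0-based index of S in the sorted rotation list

All 17 rotations (rotation i = S[i:]+S[:i]):
  rot[0] = committeesapling$
  rot[1] = ommitteesapling$c
  rot[2] = mmitteesapling$co
  rot[3] = mitteesapling$com
  rot[4] = itteesapling$comm
  rot[5] = tteesapling$commi
  rot[6] = teesapling$commit
  rot[7] = eesapling$committ
  rot[8] = esapling$committe
  rot[9] = sapling$committee
  rot[10] = apling$committees
  rot[11] = pling$committeesa
  rot[12] = ling$committeesap
  rot[13] = ing$committeesapl
  rot[14] = ng$committeesapli
  rot[15] = g$committeesaplin
  rot[16] = $committeesapling
Sorted (with $ < everything):
  sorted[0] = $committeesapling  (last char: 'g')
  sorted[1] = apling$committees  (last char: 's')
  sorted[2] = committeesapling$  (last char: '$')
  sorted[3] = eesapling$committ  (last char: 't')
  sorted[4] = esapling$committe  (last char: 'e')
  sorted[5] = g$committeesaplin  (last char: 'n')
  sorted[6] = ing$committeesapl  (last char: 'l')
  sorted[7] = itteesapling$comm  (last char: 'm')
  sorted[8] = ling$committeesap  (last char: 'p')
  sorted[9] = mitteesapling$com  (last char: 'm')
  sorted[10] = mmitteesapling$co  (last char: 'o')
  sorted[11] = ng$committeesapli  (last char: 'i')
  sorted[12] = ommitteesapling$c  (last char: 'c')
  sorted[13] = pling$committeesa  (last char: 'a')
  sorted[14] = sapling$committee  (last char: 'e')
  sorted[15] = teesapling$commit  (last char: 't')
  sorted[16] = tteesapling$commi  (last char: 'i')
Last column: gs$tenlmpmoicaeti
Original string S is at sorted index 2

Answer: gs$tenlmpmoicaeti
2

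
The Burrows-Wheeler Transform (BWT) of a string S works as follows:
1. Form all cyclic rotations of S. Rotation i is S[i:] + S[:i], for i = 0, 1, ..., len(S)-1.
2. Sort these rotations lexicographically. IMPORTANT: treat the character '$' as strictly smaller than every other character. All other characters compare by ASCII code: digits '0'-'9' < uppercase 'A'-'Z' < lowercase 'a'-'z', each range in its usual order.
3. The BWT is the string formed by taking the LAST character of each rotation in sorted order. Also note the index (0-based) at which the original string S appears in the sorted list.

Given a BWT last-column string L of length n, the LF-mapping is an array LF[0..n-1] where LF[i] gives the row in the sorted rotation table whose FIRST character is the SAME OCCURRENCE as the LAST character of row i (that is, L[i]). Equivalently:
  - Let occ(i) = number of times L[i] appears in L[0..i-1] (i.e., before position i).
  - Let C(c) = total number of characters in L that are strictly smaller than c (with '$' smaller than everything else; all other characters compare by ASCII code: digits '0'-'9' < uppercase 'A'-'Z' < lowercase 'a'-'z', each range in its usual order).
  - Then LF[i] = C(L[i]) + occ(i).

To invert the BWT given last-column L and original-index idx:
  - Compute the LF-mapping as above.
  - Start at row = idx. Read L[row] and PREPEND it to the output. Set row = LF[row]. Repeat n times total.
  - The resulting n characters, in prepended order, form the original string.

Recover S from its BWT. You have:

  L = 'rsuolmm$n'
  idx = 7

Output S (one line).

Answer: slnumomr$

Derivation:
LF mapping: 6 7 8 5 1 2 3 0 4
Walk LF starting at row 7, prepending L[row]:
  step 1: row=7, L[7]='$', prepend. Next row=LF[7]=0
  step 2: row=0, L[0]='r', prepend. Next row=LF[0]=6
  step 3: row=6, L[6]='m', prepend. Next row=LF[6]=3
  step 4: row=3, L[3]='o', prepend. Next row=LF[3]=5
  step 5: row=5, L[5]='m', prepend. Next row=LF[5]=2
  step 6: row=2, L[2]='u', prepend. Next row=LF[2]=8
  step 7: row=8, L[8]='n', prepend. Next row=LF[8]=4
  step 8: row=4, L[4]='l', prepend. Next row=LF[4]=1
  step 9: row=1, L[1]='s', prepend. Next row=LF[1]=7
Reversed output: slnumomr$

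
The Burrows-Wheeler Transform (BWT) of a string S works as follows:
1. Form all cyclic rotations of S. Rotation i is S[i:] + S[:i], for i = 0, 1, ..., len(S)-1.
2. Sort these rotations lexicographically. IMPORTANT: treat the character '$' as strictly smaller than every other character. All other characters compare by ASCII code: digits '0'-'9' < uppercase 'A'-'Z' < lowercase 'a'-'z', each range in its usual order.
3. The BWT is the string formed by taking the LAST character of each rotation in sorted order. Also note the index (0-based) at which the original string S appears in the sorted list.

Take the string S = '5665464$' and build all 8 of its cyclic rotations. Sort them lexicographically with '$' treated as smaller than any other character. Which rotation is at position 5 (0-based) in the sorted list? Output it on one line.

Answer: 64$56654

Derivation:
All 8 rotations (rotation i = S[i:]+S[:i]):
  rot[0] = 5665464$
  rot[1] = 665464$5
  rot[2] = 65464$56
  rot[3] = 5464$566
  rot[4] = 464$5665
  rot[5] = 64$56654
  rot[6] = 4$566546
  rot[7] = $5665464
Sorted (with $ < everything):
  sorted[0] = $5665464
  sorted[1] = 4$566546
  sorted[2] = 464$5665
  sorted[3] = 5464$566
  sorted[4] = 5665464$
  sorted[5] = 64$56654
  sorted[6] = 65464$56
  sorted[7] = 665464$5
sorted[5] = 64$56654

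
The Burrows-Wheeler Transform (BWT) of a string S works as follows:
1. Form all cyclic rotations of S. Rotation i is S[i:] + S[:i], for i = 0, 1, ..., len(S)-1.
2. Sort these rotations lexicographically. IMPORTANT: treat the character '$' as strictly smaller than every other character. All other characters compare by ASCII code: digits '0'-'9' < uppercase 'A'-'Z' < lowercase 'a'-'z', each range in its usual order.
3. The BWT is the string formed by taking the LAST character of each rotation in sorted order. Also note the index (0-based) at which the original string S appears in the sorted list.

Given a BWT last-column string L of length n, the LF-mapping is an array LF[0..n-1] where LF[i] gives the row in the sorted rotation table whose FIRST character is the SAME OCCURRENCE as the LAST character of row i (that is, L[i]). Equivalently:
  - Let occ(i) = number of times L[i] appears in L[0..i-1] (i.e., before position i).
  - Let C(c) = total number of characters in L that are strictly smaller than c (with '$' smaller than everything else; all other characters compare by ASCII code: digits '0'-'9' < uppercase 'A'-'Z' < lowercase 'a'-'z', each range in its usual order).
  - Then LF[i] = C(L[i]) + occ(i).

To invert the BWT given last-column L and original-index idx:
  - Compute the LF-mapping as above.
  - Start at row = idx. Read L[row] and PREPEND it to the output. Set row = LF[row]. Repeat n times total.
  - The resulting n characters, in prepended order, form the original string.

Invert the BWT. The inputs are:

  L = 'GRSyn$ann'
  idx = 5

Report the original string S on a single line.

Answer: nannySRG$

Derivation:
LF mapping: 1 2 3 8 5 0 4 6 7
Walk LF starting at row 5, prepending L[row]:
  step 1: row=5, L[5]='$', prepend. Next row=LF[5]=0
  step 2: row=0, L[0]='G', prepend. Next row=LF[0]=1
  step 3: row=1, L[1]='R', prepend. Next row=LF[1]=2
  step 4: row=2, L[2]='S', prepend. Next row=LF[2]=3
  step 5: row=3, L[3]='y', prepend. Next row=LF[3]=8
  step 6: row=8, L[8]='n', prepend. Next row=LF[8]=7
  step 7: row=7, L[7]='n', prepend. Next row=LF[7]=6
  step 8: row=6, L[6]='a', prepend. Next row=LF[6]=4
  step 9: row=4, L[4]='n', prepend. Next row=LF[4]=5
Reversed output: nannySRG$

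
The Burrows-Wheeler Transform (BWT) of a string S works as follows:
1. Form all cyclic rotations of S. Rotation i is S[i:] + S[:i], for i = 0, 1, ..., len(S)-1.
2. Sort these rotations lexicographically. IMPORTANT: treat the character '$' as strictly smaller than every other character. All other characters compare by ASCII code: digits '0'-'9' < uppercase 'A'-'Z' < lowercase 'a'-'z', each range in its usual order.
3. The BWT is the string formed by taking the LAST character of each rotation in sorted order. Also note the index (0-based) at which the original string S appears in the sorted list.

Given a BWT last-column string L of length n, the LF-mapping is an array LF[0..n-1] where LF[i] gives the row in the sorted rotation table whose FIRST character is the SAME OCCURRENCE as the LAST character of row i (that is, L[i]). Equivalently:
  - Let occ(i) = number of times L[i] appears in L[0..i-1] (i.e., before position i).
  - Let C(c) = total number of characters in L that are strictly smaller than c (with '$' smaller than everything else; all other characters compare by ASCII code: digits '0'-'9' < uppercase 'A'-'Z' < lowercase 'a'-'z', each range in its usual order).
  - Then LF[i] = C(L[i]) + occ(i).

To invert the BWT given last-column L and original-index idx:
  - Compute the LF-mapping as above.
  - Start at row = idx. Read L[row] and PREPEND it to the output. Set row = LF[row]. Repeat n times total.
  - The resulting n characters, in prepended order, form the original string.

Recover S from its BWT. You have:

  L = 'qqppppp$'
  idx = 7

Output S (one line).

Answer: qpppppq$

Derivation:
LF mapping: 6 7 1 2 3 4 5 0
Walk LF starting at row 7, prepending L[row]:
  step 1: row=7, L[7]='$', prepend. Next row=LF[7]=0
  step 2: row=0, L[0]='q', prepend. Next row=LF[0]=6
  step 3: row=6, L[6]='p', prepend. Next row=LF[6]=5
  step 4: row=5, L[5]='p', prepend. Next row=LF[5]=4
  step 5: row=4, L[4]='p', prepend. Next row=LF[4]=3
  step 6: row=3, L[3]='p', prepend. Next row=LF[3]=2
  step 7: row=2, L[2]='p', prepend. Next row=LF[2]=1
  step 8: row=1, L[1]='q', prepend. Next row=LF[1]=7
Reversed output: qpppppq$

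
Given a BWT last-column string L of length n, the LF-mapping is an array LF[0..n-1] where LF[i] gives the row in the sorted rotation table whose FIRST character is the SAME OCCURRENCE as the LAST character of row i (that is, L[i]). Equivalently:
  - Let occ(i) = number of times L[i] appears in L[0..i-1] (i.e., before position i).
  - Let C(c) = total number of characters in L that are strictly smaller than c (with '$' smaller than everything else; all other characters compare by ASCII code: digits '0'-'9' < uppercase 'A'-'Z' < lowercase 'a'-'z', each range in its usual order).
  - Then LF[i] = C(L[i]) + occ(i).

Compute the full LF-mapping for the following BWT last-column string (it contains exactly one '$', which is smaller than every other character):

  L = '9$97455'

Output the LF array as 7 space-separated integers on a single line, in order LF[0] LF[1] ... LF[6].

Char counts: '$':1, '4':1, '5':2, '7':1, '9':2
C (first-col start): C('$')=0, C('4')=1, C('5')=2, C('7')=4, C('9')=5
L[0]='9': occ=0, LF[0]=C('9')+0=5+0=5
L[1]='$': occ=0, LF[1]=C('$')+0=0+0=0
L[2]='9': occ=1, LF[2]=C('9')+1=5+1=6
L[3]='7': occ=0, LF[3]=C('7')+0=4+0=4
L[4]='4': occ=0, LF[4]=C('4')+0=1+0=1
L[5]='5': occ=0, LF[5]=C('5')+0=2+0=2
L[6]='5': occ=1, LF[6]=C('5')+1=2+1=3

Answer: 5 0 6 4 1 2 3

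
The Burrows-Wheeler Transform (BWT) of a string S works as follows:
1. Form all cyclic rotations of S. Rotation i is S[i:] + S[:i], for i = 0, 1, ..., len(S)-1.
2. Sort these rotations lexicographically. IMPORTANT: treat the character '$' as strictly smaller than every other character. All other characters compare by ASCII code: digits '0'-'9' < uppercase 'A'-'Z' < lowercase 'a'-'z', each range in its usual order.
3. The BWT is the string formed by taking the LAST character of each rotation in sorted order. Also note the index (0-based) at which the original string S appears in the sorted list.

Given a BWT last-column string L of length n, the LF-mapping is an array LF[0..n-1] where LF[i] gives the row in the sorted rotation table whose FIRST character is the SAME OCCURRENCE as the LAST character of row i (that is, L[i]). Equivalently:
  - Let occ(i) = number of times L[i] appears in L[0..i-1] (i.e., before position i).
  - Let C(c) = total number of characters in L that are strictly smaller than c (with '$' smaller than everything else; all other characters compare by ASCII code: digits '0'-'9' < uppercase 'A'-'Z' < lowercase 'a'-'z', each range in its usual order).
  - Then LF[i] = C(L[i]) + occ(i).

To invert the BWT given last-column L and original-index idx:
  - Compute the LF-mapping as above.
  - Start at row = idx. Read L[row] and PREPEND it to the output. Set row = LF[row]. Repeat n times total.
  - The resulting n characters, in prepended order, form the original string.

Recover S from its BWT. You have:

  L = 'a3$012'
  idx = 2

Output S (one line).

LF mapping: 5 4 0 1 2 3
Walk LF starting at row 2, prepending L[row]:
  step 1: row=2, L[2]='$', prepend. Next row=LF[2]=0
  step 2: row=0, L[0]='a', prepend. Next row=LF[0]=5
  step 3: row=5, L[5]='2', prepend. Next row=LF[5]=3
  step 4: row=3, L[3]='0', prepend. Next row=LF[3]=1
  step 5: row=1, L[1]='3', prepend. Next row=LF[1]=4
  step 6: row=4, L[4]='1', prepend. Next row=LF[4]=2
Reversed output: 1302a$

Answer: 1302a$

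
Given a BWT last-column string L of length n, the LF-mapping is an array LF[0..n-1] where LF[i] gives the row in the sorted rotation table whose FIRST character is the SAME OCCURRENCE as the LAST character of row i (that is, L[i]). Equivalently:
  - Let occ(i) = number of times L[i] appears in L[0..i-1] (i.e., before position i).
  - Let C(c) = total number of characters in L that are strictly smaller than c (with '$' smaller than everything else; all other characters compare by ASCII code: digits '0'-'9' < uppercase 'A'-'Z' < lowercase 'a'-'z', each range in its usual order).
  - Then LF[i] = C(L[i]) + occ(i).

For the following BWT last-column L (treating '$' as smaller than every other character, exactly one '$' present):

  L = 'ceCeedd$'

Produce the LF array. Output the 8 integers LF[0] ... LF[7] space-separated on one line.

Answer: 2 5 1 6 7 3 4 0

Derivation:
Char counts: '$':1, 'C':1, 'c':1, 'd':2, 'e':3
C (first-col start): C('$')=0, C('C')=1, C('c')=2, C('d')=3, C('e')=5
L[0]='c': occ=0, LF[0]=C('c')+0=2+0=2
L[1]='e': occ=0, LF[1]=C('e')+0=5+0=5
L[2]='C': occ=0, LF[2]=C('C')+0=1+0=1
L[3]='e': occ=1, LF[3]=C('e')+1=5+1=6
L[4]='e': occ=2, LF[4]=C('e')+2=5+2=7
L[5]='d': occ=0, LF[5]=C('d')+0=3+0=3
L[6]='d': occ=1, LF[6]=C('d')+1=3+1=4
L[7]='$': occ=0, LF[7]=C('$')+0=0+0=0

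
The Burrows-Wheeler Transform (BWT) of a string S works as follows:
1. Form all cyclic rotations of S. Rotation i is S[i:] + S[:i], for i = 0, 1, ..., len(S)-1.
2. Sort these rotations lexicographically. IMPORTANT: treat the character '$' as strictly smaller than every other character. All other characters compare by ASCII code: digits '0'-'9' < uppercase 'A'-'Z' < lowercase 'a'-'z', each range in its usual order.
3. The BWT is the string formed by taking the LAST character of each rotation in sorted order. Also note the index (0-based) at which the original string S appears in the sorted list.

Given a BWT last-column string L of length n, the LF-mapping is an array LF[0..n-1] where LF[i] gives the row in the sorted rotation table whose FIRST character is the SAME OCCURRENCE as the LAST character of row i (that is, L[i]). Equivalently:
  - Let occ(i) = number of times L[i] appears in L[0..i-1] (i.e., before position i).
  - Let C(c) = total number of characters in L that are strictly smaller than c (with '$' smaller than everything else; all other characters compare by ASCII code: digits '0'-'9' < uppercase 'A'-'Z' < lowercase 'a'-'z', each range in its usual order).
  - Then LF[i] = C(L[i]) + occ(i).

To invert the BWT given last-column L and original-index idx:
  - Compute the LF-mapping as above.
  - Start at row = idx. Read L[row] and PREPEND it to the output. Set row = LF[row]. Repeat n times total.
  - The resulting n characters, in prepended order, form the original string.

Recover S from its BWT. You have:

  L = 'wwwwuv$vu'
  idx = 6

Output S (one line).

LF mapping: 5 6 7 8 1 3 0 4 2
Walk LF starting at row 6, prepending L[row]:
  step 1: row=6, L[6]='$', prepend. Next row=LF[6]=0
  step 2: row=0, L[0]='w', prepend. Next row=LF[0]=5
  step 3: row=5, L[5]='v', prepend. Next row=LF[5]=3
  step 4: row=3, L[3]='w', prepend. Next row=LF[3]=8
  step 5: row=8, L[8]='u', prepend. Next row=LF[8]=2
  step 6: row=2, L[2]='w', prepend. Next row=LF[2]=7
  step 7: row=7, L[7]='v', prepend. Next row=LF[7]=4
  step 8: row=4, L[4]='u', prepend. Next row=LF[4]=1
  step 9: row=1, L[1]='w', prepend. Next row=LF[1]=6
Reversed output: wuvwuwvw$

Answer: wuvwuwvw$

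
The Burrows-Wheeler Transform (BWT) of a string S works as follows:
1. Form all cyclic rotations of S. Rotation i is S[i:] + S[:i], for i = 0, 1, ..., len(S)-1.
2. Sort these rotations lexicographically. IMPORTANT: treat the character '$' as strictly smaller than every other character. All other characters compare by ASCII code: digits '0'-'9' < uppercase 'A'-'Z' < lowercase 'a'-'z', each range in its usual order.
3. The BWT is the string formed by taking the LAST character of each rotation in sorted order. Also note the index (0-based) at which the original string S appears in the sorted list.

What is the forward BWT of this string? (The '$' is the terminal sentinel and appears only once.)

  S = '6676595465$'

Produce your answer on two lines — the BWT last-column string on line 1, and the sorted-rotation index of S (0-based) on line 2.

All 11 rotations (rotation i = S[i:]+S[:i]):
  rot[0] = 6676595465$
  rot[1] = 676595465$6
  rot[2] = 76595465$66
  rot[3] = 6595465$667
  rot[4] = 595465$6676
  rot[5] = 95465$66765
  rot[6] = 5465$667659
  rot[7] = 465$6676595
  rot[8] = 65$66765954
  rot[9] = 5$667659546
  rot[10] = $6676595465
Sorted (with $ < everything):
  sorted[0] = $6676595465  (last char: '5')
  sorted[1] = 465$6676595  (last char: '5')
  sorted[2] = 5$667659546  (last char: '6')
  sorted[3] = 5465$667659  (last char: '9')
  sorted[4] = 595465$6676  (last char: '6')
  sorted[5] = 65$66765954  (last char: '4')
  sorted[6] = 6595465$667  (last char: '7')
  sorted[7] = 6676595465$  (last char: '$')
  sorted[8] = 676595465$6  (last char: '6')
  sorted[9] = 76595465$66  (last char: '6')
  sorted[10] = 95465$66765  (last char: '5')
Last column: 5569647$665
Original string S is at sorted index 7

Answer: 5569647$665
7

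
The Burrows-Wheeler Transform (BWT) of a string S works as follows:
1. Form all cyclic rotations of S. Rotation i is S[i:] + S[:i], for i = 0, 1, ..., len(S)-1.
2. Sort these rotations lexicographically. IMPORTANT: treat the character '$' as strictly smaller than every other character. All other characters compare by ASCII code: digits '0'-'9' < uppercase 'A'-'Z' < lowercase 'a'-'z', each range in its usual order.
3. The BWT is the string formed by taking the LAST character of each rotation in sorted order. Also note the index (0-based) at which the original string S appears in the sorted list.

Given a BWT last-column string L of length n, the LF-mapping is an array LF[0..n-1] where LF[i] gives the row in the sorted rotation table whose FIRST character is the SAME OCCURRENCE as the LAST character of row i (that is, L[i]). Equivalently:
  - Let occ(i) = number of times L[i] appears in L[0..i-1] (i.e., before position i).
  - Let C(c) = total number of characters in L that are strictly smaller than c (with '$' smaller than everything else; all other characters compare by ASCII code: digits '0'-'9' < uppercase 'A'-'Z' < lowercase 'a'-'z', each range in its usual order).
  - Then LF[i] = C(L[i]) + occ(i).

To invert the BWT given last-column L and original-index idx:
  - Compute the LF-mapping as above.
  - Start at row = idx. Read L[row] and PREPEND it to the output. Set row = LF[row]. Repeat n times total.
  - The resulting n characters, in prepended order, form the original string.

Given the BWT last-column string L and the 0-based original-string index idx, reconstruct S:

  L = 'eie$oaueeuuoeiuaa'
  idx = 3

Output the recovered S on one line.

Answer: auuiaeauiueeeooe$

Derivation:
LF mapping: 4 9 5 0 11 1 13 6 7 14 15 12 8 10 16 2 3
Walk LF starting at row 3, prepending L[row]:
  step 1: row=3, L[3]='$', prepend. Next row=LF[3]=0
  step 2: row=0, L[0]='e', prepend. Next row=LF[0]=4
  step 3: row=4, L[4]='o', prepend. Next row=LF[4]=11
  step 4: row=11, L[11]='o', prepend. Next row=LF[11]=12
  step 5: row=12, L[12]='e', prepend. Next row=LF[12]=8
  step 6: row=8, L[8]='e', prepend. Next row=LF[8]=7
  step 7: row=7, L[7]='e', prepend. Next row=LF[7]=6
  step 8: row=6, L[6]='u', prepend. Next row=LF[6]=13
  step 9: row=13, L[13]='i', prepend. Next row=LF[13]=10
  step 10: row=10, L[10]='u', prepend. Next row=LF[10]=15
  step 11: row=15, L[15]='a', prepend. Next row=LF[15]=2
  step 12: row=2, L[2]='e', prepend. Next row=LF[2]=5
  step 13: row=5, L[5]='a', prepend. Next row=LF[5]=1
  step 14: row=1, L[1]='i', prepend. Next row=LF[1]=9
  step 15: row=9, L[9]='u', prepend. Next row=LF[9]=14
  step 16: row=14, L[14]='u', prepend. Next row=LF[14]=16
  step 17: row=16, L[16]='a', prepend. Next row=LF[16]=3
Reversed output: auuiaeauiueeeooe$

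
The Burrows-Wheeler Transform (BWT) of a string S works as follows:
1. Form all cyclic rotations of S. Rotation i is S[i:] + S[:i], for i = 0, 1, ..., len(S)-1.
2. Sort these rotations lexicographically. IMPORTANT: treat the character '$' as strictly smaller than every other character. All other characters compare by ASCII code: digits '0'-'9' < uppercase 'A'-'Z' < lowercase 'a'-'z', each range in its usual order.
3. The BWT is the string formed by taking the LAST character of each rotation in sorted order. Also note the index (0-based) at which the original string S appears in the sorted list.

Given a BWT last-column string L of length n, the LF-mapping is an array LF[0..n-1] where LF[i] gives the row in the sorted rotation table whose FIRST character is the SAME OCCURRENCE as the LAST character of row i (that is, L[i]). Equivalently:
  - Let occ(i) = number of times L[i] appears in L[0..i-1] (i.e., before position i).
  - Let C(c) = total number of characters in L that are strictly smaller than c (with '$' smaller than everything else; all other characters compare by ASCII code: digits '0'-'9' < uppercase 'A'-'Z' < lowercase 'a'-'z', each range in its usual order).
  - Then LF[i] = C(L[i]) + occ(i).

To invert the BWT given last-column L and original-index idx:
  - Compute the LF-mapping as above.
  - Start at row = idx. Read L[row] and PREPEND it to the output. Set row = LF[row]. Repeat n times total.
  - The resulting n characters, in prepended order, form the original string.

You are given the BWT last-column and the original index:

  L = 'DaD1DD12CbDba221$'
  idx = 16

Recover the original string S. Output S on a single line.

Answer: bD2a11bD12aDD2CD$

Derivation:
LF mapping: 8 13 9 1 10 11 2 4 7 15 12 16 14 5 6 3 0
Walk LF starting at row 16, prepending L[row]:
  step 1: row=16, L[16]='$', prepend. Next row=LF[16]=0
  step 2: row=0, L[0]='D', prepend. Next row=LF[0]=8
  step 3: row=8, L[8]='C', prepend. Next row=LF[8]=7
  step 4: row=7, L[7]='2', prepend. Next row=LF[7]=4
  step 5: row=4, L[4]='D', prepend. Next row=LF[4]=10
  step 6: row=10, L[10]='D', prepend. Next row=LF[10]=12
  step 7: row=12, L[12]='a', prepend. Next row=LF[12]=14
  step 8: row=14, L[14]='2', prepend. Next row=LF[14]=6
  step 9: row=6, L[6]='1', prepend. Next row=LF[6]=2
  step 10: row=2, L[2]='D', prepend. Next row=LF[2]=9
  step 11: row=9, L[9]='b', prepend. Next row=LF[9]=15
  step 12: row=15, L[15]='1', prepend. Next row=LF[15]=3
  step 13: row=3, L[3]='1', prepend. Next row=LF[3]=1
  step 14: row=1, L[1]='a', prepend. Next row=LF[1]=13
  step 15: row=13, L[13]='2', prepend. Next row=LF[13]=5
  step 16: row=5, L[5]='D', prepend. Next row=LF[5]=11
  step 17: row=11, L[11]='b', prepend. Next row=LF[11]=16
Reversed output: bD2a11bD12aDD2CD$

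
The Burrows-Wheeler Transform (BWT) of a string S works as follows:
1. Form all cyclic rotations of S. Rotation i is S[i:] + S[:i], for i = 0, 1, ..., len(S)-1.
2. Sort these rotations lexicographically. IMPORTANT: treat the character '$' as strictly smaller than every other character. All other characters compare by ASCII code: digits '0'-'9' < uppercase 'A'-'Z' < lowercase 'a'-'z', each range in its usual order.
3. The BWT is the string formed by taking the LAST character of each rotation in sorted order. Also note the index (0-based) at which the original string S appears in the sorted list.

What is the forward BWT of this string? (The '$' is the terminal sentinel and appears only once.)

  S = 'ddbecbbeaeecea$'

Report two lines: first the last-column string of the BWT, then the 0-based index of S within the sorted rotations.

Answer: aeecbdeed$cbbea
9

Derivation:
All 15 rotations (rotation i = S[i:]+S[:i]):
  rot[0] = ddbecbbeaeecea$
  rot[1] = dbecbbeaeecea$d
  rot[2] = becbbeaeecea$dd
  rot[3] = ecbbeaeecea$ddb
  rot[4] = cbbeaeecea$ddbe
  rot[5] = bbeaeecea$ddbec
  rot[6] = beaeecea$ddbecb
  rot[7] = eaeecea$ddbecbb
  rot[8] = aeecea$ddbecbbe
  rot[9] = eecea$ddbecbbea
  rot[10] = ecea$ddbecbbeae
  rot[11] = cea$ddbecbbeaee
  rot[12] = ea$ddbecbbeaeec
  rot[13] = a$ddbecbbeaeece
  rot[14] = $ddbecbbeaeecea
Sorted (with $ < everything):
  sorted[0] = $ddbecbbeaeecea  (last char: 'a')
  sorted[1] = a$ddbecbbeaeece  (last char: 'e')
  sorted[2] = aeecea$ddbecbbe  (last char: 'e')
  sorted[3] = bbeaeecea$ddbec  (last char: 'c')
  sorted[4] = beaeecea$ddbecb  (last char: 'b')
  sorted[5] = becbbeaeecea$dd  (last char: 'd')
  sorted[6] = cbbeaeecea$ddbe  (last char: 'e')
  sorted[7] = cea$ddbecbbeaee  (last char: 'e')
  sorted[8] = dbecbbeaeecea$d  (last char: 'd')
  sorted[9] = ddbecbbeaeecea$  (last char: '$')
  sorted[10] = ea$ddbecbbeaeec  (last char: 'c')
  sorted[11] = eaeecea$ddbecbb  (last char: 'b')
  sorted[12] = ecbbeaeecea$ddb  (last char: 'b')
  sorted[13] = ecea$ddbecbbeae  (last char: 'e')
  sorted[14] = eecea$ddbecbbea  (last char: 'a')
Last column: aeecbdeed$cbbea
Original string S is at sorted index 9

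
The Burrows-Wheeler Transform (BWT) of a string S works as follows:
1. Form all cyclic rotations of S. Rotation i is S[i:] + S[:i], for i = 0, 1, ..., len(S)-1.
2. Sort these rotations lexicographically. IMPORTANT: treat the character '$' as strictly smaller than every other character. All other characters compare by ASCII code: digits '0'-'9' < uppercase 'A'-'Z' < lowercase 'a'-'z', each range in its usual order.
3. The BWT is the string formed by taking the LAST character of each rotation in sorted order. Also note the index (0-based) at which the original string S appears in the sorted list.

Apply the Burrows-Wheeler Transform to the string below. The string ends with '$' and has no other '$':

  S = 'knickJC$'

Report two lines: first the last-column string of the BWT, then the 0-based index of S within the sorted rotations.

All 8 rotations (rotation i = S[i:]+S[:i]):
  rot[0] = knickJC$
  rot[1] = nickJC$k
  rot[2] = ickJC$kn
  rot[3] = ckJC$kni
  rot[4] = kJC$knic
  rot[5] = JC$knick
  rot[6] = C$knickJ
  rot[7] = $knickJC
Sorted (with $ < everything):
  sorted[0] = $knickJC  (last char: 'C')
  sorted[1] = C$knickJ  (last char: 'J')
  sorted[2] = JC$knick  (last char: 'k')
  sorted[3] = ckJC$kni  (last char: 'i')
  sorted[4] = ickJC$kn  (last char: 'n')
  sorted[5] = kJC$knic  (last char: 'c')
  sorted[6] = knickJC$  (last char: '$')
  sorted[7] = nickJC$k  (last char: 'k')
Last column: CJkinc$k
Original string S is at sorted index 6

Answer: CJkinc$k
6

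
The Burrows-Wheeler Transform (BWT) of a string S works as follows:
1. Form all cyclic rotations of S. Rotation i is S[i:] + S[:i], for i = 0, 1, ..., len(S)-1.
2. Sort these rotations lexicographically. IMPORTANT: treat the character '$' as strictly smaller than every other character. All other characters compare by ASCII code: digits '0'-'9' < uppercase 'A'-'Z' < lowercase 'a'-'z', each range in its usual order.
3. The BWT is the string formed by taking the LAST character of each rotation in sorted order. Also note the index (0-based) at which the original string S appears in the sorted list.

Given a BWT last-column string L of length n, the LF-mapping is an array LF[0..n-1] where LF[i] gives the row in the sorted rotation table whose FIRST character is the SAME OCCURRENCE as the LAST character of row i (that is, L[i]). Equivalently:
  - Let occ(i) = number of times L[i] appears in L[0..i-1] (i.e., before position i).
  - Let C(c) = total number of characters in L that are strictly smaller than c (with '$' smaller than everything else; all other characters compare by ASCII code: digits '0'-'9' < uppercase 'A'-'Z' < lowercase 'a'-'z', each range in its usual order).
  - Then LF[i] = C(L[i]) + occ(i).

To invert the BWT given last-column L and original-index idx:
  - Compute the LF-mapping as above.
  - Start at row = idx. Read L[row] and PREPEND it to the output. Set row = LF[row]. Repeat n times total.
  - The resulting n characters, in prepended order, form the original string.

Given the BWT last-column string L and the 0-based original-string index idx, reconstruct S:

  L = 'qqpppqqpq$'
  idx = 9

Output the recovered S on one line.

LF mapping: 5 6 1 2 3 7 8 4 9 0
Walk LF starting at row 9, prepending L[row]:
  step 1: row=9, L[9]='$', prepend. Next row=LF[9]=0
  step 2: row=0, L[0]='q', prepend. Next row=LF[0]=5
  step 3: row=5, L[5]='q', prepend. Next row=LF[5]=7
  step 4: row=7, L[7]='p', prepend. Next row=LF[7]=4
  step 5: row=4, L[4]='p', prepend. Next row=LF[4]=3
  step 6: row=3, L[3]='p', prepend. Next row=LF[3]=2
  step 7: row=2, L[2]='p', prepend. Next row=LF[2]=1
  step 8: row=1, L[1]='q', prepend. Next row=LF[1]=6
  step 9: row=6, L[6]='q', prepend. Next row=LF[6]=8
  step 10: row=8, L[8]='q', prepend. Next row=LF[8]=9
Reversed output: qqqppppqq$

Answer: qqqppppqq$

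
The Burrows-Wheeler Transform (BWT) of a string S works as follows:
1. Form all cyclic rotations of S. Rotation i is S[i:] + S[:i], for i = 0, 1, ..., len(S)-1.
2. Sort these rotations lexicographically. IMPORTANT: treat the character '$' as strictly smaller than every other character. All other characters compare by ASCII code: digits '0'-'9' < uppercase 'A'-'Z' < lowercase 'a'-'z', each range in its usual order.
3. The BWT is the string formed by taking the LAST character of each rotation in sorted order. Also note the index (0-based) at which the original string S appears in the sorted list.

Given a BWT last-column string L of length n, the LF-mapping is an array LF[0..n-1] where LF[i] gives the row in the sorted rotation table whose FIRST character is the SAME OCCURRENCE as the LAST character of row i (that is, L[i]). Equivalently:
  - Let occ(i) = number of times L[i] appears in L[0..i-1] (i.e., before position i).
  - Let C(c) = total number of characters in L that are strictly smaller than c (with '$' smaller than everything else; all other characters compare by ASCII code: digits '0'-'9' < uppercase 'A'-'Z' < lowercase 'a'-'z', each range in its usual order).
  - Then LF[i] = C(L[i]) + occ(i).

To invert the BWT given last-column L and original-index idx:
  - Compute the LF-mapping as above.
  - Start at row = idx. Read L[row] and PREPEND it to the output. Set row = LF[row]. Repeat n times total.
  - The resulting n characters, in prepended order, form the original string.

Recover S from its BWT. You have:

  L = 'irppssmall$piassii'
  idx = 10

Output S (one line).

Answer: parallmississippi$

Derivation:
LF mapping: 3 13 10 11 14 15 9 1 7 8 0 12 4 2 16 17 5 6
Walk LF starting at row 10, prepending L[row]:
  step 1: row=10, L[10]='$', prepend. Next row=LF[10]=0
  step 2: row=0, L[0]='i', prepend. Next row=LF[0]=3
  step 3: row=3, L[3]='p', prepend. Next row=LF[3]=11
  step 4: row=11, L[11]='p', prepend. Next row=LF[11]=12
  step 5: row=12, L[12]='i', prepend. Next row=LF[12]=4
  step 6: row=4, L[4]='s', prepend. Next row=LF[4]=14
  step 7: row=14, L[14]='s', prepend. Next row=LF[14]=16
  step 8: row=16, L[16]='i', prepend. Next row=LF[16]=5
  step 9: row=5, L[5]='s', prepend. Next row=LF[5]=15
  step 10: row=15, L[15]='s', prepend. Next row=LF[15]=17
  step 11: row=17, L[17]='i', prepend. Next row=LF[17]=6
  step 12: row=6, L[6]='m', prepend. Next row=LF[6]=9
  step 13: row=9, L[9]='l', prepend. Next row=LF[9]=8
  step 14: row=8, L[8]='l', prepend. Next row=LF[8]=7
  step 15: row=7, L[7]='a', prepend. Next row=LF[7]=1
  step 16: row=1, L[1]='r', prepend. Next row=LF[1]=13
  step 17: row=13, L[13]='a', prepend. Next row=LF[13]=2
  step 18: row=2, L[2]='p', prepend. Next row=LF[2]=10
Reversed output: parallmississippi$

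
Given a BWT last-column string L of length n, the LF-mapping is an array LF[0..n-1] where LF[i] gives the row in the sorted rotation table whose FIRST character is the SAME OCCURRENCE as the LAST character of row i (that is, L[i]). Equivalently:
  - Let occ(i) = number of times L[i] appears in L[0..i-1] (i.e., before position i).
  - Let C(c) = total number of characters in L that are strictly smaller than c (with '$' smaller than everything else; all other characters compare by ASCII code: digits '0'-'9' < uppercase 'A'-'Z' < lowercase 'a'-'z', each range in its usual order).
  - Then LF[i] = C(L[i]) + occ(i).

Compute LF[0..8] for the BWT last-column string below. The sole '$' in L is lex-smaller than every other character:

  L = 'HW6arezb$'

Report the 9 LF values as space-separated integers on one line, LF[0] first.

Char counts: '$':1, '6':1, 'H':1, 'W':1, 'a':1, 'b':1, 'e':1, 'r':1, 'z':1
C (first-col start): C('$')=0, C('6')=1, C('H')=2, C('W')=3, C('a')=4, C('b')=5, C('e')=6, C('r')=7, C('z')=8
L[0]='H': occ=0, LF[0]=C('H')+0=2+0=2
L[1]='W': occ=0, LF[1]=C('W')+0=3+0=3
L[2]='6': occ=0, LF[2]=C('6')+0=1+0=1
L[3]='a': occ=0, LF[3]=C('a')+0=4+0=4
L[4]='r': occ=0, LF[4]=C('r')+0=7+0=7
L[5]='e': occ=0, LF[5]=C('e')+0=6+0=6
L[6]='z': occ=0, LF[6]=C('z')+0=8+0=8
L[7]='b': occ=0, LF[7]=C('b')+0=5+0=5
L[8]='$': occ=0, LF[8]=C('$')+0=0+0=0

Answer: 2 3 1 4 7 6 8 5 0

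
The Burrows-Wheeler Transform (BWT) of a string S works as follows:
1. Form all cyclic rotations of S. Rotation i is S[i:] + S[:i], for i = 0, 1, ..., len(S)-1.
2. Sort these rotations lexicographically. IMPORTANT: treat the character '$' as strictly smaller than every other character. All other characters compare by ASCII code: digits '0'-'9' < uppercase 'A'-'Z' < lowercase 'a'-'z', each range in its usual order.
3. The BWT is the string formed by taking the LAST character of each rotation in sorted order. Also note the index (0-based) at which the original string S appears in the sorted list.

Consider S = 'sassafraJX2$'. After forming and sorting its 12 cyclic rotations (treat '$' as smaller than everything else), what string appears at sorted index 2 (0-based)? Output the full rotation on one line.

Answer: JX2$sassafra

Derivation:
All 12 rotations (rotation i = S[i:]+S[:i]):
  rot[0] = sassafraJX2$
  rot[1] = assafraJX2$s
  rot[2] = ssafraJX2$sa
  rot[3] = safraJX2$sas
  rot[4] = afraJX2$sass
  rot[5] = fraJX2$sassa
  rot[6] = raJX2$sassaf
  rot[7] = aJX2$sassafr
  rot[8] = JX2$sassafra
  rot[9] = X2$sassafraJ
  rot[10] = 2$sassafraJX
  rot[11] = $sassafraJX2
Sorted (with $ < everything):
  sorted[0] = $sassafraJX2
  sorted[1] = 2$sassafraJX
  sorted[2] = JX2$sassafra
  sorted[3] = X2$sassafraJ
  sorted[4] = aJX2$sassafr
  sorted[5] = afraJX2$sass
  sorted[6] = assafraJX2$s
  sorted[7] = fraJX2$sassa
  sorted[8] = raJX2$sassaf
  sorted[9] = safraJX2$sas
  sorted[10] = sassafraJX2$
  sorted[11] = ssafraJX2$sa
sorted[2] = JX2$sassafra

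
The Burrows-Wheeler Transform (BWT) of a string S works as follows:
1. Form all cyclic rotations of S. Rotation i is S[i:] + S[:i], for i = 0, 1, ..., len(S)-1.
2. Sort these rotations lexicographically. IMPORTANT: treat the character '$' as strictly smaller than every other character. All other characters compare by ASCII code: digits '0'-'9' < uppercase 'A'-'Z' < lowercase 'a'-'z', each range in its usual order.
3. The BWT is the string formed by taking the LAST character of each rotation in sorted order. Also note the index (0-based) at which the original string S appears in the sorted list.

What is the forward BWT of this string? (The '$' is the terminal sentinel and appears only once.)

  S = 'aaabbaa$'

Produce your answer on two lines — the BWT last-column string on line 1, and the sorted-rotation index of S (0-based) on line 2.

Answer: aab$aaba
3

Derivation:
All 8 rotations (rotation i = S[i:]+S[:i]):
  rot[0] = aaabbaa$
  rot[1] = aabbaa$a
  rot[2] = abbaa$aa
  rot[3] = bbaa$aaa
  rot[4] = baa$aaab
  rot[5] = aa$aaabb
  rot[6] = a$aaabba
  rot[7] = $aaabbaa
Sorted (with $ < everything):
  sorted[0] = $aaabbaa  (last char: 'a')
  sorted[1] = a$aaabba  (last char: 'a')
  sorted[2] = aa$aaabb  (last char: 'b')
  sorted[3] = aaabbaa$  (last char: '$')
  sorted[4] = aabbaa$a  (last char: 'a')
  sorted[5] = abbaa$aa  (last char: 'a')
  sorted[6] = baa$aaab  (last char: 'b')
  sorted[7] = bbaa$aaa  (last char: 'a')
Last column: aab$aaba
Original string S is at sorted index 3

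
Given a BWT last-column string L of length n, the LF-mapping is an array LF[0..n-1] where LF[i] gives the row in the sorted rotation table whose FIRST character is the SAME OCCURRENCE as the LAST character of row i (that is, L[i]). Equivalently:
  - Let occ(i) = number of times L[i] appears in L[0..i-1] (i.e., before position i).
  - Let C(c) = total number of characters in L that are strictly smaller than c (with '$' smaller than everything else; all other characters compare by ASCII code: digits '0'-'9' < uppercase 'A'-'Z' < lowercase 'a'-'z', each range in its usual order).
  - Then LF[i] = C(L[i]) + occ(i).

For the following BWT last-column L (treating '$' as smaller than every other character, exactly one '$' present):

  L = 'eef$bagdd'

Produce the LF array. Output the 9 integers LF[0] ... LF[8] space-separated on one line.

Char counts: '$':1, 'a':1, 'b':1, 'd':2, 'e':2, 'f':1, 'g':1
C (first-col start): C('$')=0, C('a')=1, C('b')=2, C('d')=3, C('e')=5, C('f')=7, C('g')=8
L[0]='e': occ=0, LF[0]=C('e')+0=5+0=5
L[1]='e': occ=1, LF[1]=C('e')+1=5+1=6
L[2]='f': occ=0, LF[2]=C('f')+0=7+0=7
L[3]='$': occ=0, LF[3]=C('$')+0=0+0=0
L[4]='b': occ=0, LF[4]=C('b')+0=2+0=2
L[5]='a': occ=0, LF[5]=C('a')+0=1+0=1
L[6]='g': occ=0, LF[6]=C('g')+0=8+0=8
L[7]='d': occ=0, LF[7]=C('d')+0=3+0=3
L[8]='d': occ=1, LF[8]=C('d')+1=3+1=4

Answer: 5 6 7 0 2 1 8 3 4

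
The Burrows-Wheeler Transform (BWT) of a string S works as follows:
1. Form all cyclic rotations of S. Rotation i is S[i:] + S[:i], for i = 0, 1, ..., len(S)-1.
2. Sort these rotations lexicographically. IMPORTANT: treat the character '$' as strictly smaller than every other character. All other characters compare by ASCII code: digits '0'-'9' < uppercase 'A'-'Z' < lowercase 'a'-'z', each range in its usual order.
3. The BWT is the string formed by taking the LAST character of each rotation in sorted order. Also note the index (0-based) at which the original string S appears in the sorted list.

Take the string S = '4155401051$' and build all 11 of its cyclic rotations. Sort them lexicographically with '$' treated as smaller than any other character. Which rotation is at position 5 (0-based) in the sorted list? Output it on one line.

Answer: 155401051$4

Derivation:
All 11 rotations (rotation i = S[i:]+S[:i]):
  rot[0] = 4155401051$
  rot[1] = 155401051$4
  rot[2] = 55401051$41
  rot[3] = 5401051$415
  rot[4] = 401051$4155
  rot[5] = 01051$41554
  rot[6] = 1051$415540
  rot[7] = 051$4155401
  rot[8] = 51$41554010
  rot[9] = 1$415540105
  rot[10] = $4155401051
Sorted (with $ < everything):
  sorted[0] = $4155401051
  sorted[1] = 01051$41554
  sorted[2] = 051$4155401
  sorted[3] = 1$415540105
  sorted[4] = 1051$415540
  sorted[5] = 155401051$4
  sorted[6] = 401051$4155
  sorted[7] = 4155401051$
  sorted[8] = 51$41554010
  sorted[9] = 5401051$415
  sorted[10] = 55401051$41
sorted[5] = 155401051$4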